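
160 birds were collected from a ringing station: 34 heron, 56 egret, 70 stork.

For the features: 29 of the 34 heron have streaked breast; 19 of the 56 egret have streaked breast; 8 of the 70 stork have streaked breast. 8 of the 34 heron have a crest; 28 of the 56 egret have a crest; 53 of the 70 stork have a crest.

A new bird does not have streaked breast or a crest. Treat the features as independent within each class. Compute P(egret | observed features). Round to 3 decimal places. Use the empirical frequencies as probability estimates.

heron: (34/160) × (5/34) × (26/34) ≈ 0.0238971
egret: (56/160) × (37/56) × (28/56) = 0.115625
stork: (70/160) × (62/70) × (17/70) ≈ 0.0941071
P(egret | x) = 0.115625 / 0.2336292 ≈ 0.495

0.495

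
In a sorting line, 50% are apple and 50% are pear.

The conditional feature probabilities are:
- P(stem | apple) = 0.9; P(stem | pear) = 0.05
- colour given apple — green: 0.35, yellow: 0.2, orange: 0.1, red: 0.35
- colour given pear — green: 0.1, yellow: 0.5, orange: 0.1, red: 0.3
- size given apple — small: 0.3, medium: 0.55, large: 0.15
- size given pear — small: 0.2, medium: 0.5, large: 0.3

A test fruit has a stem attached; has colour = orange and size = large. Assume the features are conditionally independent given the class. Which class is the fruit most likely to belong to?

apple

apple: 0.5 × 0.9 × 0.1 × 0.15 = 0.00675
pear: 0.5 × 0.05 × 0.1 × 0.3 = 0.00075
Highest score → apple.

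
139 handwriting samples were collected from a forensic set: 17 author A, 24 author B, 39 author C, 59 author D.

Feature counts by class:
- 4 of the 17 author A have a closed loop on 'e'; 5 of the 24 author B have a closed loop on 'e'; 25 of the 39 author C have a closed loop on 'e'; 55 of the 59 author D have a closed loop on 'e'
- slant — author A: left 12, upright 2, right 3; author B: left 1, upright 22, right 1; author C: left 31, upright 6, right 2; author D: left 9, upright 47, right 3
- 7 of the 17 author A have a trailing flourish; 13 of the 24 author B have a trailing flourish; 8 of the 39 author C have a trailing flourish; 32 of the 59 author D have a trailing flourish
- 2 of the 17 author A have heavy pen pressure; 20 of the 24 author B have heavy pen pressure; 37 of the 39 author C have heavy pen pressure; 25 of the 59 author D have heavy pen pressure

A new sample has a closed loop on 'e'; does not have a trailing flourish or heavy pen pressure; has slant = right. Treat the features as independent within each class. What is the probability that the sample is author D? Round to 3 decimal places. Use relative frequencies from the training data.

0.629

author A: (17/139) × (4/17) × (3/17) × (10/17) × (15/17) ≈ 0.00263579
author B: (24/139) × (5/24) × (1/24) × (11/24) × (4/24) ≈ 0.000114492
author C: (39/139) × (25/39) × (2/39) × (31/39) × (2/39) ≈ 0.00037597
author D: (59/139) × (55/59) × (3/59) × (27/59) × (34/59) ≈ 0.00530586
P(author D | x) = 0.00530586 / 0.008432112 ≈ 0.629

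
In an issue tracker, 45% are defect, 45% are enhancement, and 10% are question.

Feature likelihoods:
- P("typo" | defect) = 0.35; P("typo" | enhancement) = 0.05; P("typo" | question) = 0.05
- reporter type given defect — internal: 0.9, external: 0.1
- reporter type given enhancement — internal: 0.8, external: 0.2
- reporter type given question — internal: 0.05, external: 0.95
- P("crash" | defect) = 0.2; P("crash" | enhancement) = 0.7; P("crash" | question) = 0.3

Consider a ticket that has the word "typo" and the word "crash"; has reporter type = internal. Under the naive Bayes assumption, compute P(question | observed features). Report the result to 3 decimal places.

0.002

defect: 0.45 × 0.35 × 0.9 × 0.2 = 0.02835
enhancement: 0.45 × 0.05 × 0.8 × 0.7 = 0.0126
question: 0.1 × 0.05 × 0.05 × 0.3 = 0.000075
P(question | x) = 0.000075 / 0.041025 ≈ 0.002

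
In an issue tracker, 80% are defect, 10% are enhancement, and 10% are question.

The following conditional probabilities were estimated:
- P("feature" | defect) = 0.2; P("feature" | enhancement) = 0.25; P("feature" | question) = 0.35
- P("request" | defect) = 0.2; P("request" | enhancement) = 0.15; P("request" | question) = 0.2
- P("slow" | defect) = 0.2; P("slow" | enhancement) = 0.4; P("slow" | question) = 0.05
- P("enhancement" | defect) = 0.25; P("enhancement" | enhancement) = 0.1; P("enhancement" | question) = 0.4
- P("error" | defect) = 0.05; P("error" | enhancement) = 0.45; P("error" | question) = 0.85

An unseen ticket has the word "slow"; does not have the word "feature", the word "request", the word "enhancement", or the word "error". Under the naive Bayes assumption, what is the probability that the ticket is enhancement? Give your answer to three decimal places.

0.147

defect: 0.8 × (1−0.2) × (1−0.2) × 0.2 × (1−0.25) × (1−0.05) = 0.07296
enhancement: 0.1 × (1−0.25) × (1−0.15) × 0.4 × (1−0.1) × (1−0.45) = 0.0126225
question: 0.1 × (1−0.35) × (1−0.2) × 0.05 × (1−0.4) × (1−0.85) = 0.000234
P(enhancement | x) = 0.0126225 / 0.0858165 ≈ 0.147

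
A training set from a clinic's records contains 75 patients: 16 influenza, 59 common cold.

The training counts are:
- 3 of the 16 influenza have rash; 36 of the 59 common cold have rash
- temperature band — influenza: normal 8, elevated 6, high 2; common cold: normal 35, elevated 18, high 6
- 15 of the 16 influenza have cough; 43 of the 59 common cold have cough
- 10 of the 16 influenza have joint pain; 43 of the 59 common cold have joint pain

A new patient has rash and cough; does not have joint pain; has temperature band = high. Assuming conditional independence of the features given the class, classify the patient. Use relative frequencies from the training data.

common cold

influenza: (16/75) × (3/16) × (2/16) × (15/16) × (6/16) = 0.0017578125
common cold: (59/75) × (36/59) × (6/59) × (43/59) × (16/59) ≈ 0.00964772
Highest score → common cold.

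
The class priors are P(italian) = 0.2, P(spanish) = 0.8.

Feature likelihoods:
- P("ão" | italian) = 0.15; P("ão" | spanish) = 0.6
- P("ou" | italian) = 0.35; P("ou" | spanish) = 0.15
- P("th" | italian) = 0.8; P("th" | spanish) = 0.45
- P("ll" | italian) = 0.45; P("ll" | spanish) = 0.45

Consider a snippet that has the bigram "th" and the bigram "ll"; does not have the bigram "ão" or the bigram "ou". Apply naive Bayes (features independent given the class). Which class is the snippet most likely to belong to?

spanish

italian: 0.2 × (1−0.15) × (1−0.35) × 0.8 × 0.45 = 0.03978
spanish: 0.8 × (1−0.6) × (1−0.15) × 0.45 × 0.45 = 0.05508
Highest score → spanish.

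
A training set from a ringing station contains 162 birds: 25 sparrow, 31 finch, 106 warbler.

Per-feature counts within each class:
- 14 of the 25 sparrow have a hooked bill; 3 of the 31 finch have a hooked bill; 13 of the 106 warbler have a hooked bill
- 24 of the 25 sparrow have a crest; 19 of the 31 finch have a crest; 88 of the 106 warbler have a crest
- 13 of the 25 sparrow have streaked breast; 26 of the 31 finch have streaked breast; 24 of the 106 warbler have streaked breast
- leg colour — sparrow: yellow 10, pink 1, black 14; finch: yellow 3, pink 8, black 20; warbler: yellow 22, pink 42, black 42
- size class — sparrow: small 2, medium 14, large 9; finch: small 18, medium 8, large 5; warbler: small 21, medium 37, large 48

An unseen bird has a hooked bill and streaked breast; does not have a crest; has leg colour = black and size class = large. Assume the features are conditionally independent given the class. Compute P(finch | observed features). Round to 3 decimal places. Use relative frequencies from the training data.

sparrow: (25/162) × (14/25) × (1/25) × (13/25) × (14/25) × (9/25) ≈ 0.000362382
finch: (31/162) × (3/31) × (12/31) × (26/31) × (20/31) × (5/31) ≈ 0.000625625
warbler: (106/162) × (13/106) × (18/106) × (24/106) × (42/106) × (48/106) ≈ 0.000553578
P(finch | x) = 0.000625625 / 0.001541585 ≈ 0.406

0.406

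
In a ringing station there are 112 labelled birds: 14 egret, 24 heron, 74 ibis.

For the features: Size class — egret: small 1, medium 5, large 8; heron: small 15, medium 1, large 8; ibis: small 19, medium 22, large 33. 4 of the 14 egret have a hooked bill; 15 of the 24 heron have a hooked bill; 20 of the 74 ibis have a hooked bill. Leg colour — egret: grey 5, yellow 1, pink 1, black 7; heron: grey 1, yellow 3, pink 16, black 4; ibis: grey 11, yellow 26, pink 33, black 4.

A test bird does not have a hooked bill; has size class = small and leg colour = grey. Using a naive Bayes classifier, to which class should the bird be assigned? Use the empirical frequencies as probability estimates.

egret: (14/112) × (1/14) × (10/14) × (5/14) ≈ 0.0022777
heron: (24/112) × (15/24) × (9/24) × (1/24) ≈ 0.00209263
ibis: (74/112) × (19/74) × (54/74) × (11/74) ≈ 0.0184017
Highest score → ibis.

ibis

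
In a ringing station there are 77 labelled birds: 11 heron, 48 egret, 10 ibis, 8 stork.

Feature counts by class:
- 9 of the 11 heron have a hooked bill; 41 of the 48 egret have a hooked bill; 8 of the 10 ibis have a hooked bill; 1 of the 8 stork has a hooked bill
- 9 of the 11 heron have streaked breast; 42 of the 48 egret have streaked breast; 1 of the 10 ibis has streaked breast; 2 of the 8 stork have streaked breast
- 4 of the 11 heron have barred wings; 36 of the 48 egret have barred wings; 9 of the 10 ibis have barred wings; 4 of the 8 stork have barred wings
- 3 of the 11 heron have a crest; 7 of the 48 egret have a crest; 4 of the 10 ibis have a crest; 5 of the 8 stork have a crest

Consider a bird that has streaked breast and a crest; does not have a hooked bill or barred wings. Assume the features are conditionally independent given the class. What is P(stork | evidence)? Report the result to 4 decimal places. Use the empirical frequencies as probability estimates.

heron: (11/77) × (2/11) × (9/11) × (7/11) × (3/11) ≈ 0.00368827
egret: (48/77) × (7/48) × (42/48) × (12/48) × (7/48) ≈ 0.00290009
ibis: (10/77) × (2/10) × (1/10) × (1/10) × (4/10) ≈ 0.000103896
stork: (8/77) × (7/8) × (2/8) × (4/8) × (5/8) ≈ 0.00710227
P(stork | x) = 0.00710227 / 0.013794526 ≈ 0.5149

0.5149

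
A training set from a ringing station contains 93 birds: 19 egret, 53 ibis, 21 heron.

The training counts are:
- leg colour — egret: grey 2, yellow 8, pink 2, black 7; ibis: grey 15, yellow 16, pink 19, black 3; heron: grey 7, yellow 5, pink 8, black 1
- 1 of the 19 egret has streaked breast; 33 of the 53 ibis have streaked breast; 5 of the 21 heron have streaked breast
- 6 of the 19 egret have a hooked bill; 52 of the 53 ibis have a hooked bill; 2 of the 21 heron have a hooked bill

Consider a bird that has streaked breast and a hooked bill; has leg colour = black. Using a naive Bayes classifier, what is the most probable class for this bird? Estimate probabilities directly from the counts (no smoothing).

egret: (19/93) × (7/19) × (1/19) × (6/19) ≈ 0.00125101
ibis: (53/93) × (3/53) × (33/53) × (52/53) ≈ 0.0197062
heron: (21/93) × (1/21) × (5/21) × (2/21) ≈ 0.000243825
Highest score → ibis.

ibis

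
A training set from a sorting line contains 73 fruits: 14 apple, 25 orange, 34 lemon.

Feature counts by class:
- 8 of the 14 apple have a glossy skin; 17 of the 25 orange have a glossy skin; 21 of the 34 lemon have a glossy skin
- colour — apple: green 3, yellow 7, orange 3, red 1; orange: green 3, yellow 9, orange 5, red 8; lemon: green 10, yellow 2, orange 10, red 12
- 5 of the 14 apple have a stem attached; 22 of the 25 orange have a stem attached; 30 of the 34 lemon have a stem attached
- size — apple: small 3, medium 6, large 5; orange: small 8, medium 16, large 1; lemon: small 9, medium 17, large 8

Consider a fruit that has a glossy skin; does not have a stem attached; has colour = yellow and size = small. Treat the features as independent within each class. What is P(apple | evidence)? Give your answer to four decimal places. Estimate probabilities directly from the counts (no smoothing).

apple: (14/73) × (8/14) × (7/14) × (9/14) × (3/14) ≈ 0.00754822
orange: (25/73) × (17/25) × (9/25) × (3/25) × (8/25) ≈ 0.00321929
lemon: (34/73) × (21/34) × (2/34) × (4/34) × (9/34) ≈ 0.000526978
P(apple | x) = 0.00754822 / 0.011294488 ≈ 0.6683

0.6683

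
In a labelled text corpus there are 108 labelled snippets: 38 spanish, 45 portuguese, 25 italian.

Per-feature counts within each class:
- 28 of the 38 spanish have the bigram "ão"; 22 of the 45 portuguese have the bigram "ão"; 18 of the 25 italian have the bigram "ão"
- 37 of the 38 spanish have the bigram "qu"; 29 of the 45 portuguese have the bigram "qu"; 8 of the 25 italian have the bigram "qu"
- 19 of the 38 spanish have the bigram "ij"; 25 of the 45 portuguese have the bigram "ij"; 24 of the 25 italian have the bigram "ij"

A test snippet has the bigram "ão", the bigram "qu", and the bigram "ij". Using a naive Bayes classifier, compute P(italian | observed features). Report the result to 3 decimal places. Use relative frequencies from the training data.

0.205

spanish: (38/108) × (28/38) × (37/38) × (19/38) ≈ 0.126218
portuguese: (45/108) × (22/45) × (29/45) × (25/45) ≈ 0.072931
italian: (25/108) × (18/25) × (8/25) × (24/25) = 0.0512
P(italian | x) = 0.0512 / 0.250349 ≈ 0.205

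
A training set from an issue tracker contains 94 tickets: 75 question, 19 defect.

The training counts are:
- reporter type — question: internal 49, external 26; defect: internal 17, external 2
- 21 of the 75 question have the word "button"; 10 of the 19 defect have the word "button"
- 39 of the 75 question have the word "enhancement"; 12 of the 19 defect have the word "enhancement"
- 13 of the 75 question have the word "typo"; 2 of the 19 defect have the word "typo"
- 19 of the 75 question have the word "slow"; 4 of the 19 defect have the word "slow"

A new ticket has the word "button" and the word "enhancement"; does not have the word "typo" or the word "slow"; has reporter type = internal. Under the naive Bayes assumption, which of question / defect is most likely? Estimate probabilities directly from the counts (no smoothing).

question

question: (75/94) × (49/75) × (21/75) × (39/75) × (62/75) × (56/75) ≈ 0.0468475
defect: (19/94) × (17/19) × (10/19) × (12/19) × (17/19) × (15/19) ≈ 0.0424647
Highest score → question.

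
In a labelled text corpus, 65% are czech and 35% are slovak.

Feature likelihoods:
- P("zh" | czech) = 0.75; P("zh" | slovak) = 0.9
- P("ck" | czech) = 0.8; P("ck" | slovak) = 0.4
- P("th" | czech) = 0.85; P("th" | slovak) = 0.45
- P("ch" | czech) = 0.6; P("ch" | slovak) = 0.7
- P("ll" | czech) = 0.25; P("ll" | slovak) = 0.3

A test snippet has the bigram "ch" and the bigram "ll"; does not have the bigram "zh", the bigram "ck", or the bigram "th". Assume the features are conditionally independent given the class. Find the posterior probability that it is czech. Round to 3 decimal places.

0.232

czech: 0.65 × (1−0.75) × (1−0.8) × (1−0.85) × 0.6 × 0.25 = 0.00073125
slovak: 0.35 × (1−0.9) × (1−0.4) × (1−0.45) × 0.7 × 0.3 = 0.0024255
P(czech | x) = 0.00073125 / 0.00315675 ≈ 0.232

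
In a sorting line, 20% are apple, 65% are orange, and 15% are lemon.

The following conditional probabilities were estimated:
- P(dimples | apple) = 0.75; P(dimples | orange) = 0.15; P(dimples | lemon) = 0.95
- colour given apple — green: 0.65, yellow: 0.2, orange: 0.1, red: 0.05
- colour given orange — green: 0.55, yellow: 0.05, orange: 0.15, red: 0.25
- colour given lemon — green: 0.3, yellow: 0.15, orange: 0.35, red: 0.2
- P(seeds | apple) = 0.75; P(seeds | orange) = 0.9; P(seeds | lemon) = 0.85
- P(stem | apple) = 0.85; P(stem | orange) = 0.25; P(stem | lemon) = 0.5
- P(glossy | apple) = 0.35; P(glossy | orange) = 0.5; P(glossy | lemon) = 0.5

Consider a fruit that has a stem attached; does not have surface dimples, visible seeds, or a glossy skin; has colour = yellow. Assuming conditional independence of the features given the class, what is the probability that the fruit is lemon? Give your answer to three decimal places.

0.024

apple: 0.2 × (1−0.75) × 0.2 × (1−0.75) × 0.85 × (1−0.35) = 0.00138125
orange: 0.65 × (1−0.15) × 0.05 × (1−0.9) × 0.25 × (1−0.5) = 0.0003453125
lemon: 0.15 × (1−0.95) × 0.15 × (1−0.85) × 0.5 × (1−0.5) = 0.0000421875
P(lemon | x) = 0.0000421875 / 0.00176875 ≈ 0.024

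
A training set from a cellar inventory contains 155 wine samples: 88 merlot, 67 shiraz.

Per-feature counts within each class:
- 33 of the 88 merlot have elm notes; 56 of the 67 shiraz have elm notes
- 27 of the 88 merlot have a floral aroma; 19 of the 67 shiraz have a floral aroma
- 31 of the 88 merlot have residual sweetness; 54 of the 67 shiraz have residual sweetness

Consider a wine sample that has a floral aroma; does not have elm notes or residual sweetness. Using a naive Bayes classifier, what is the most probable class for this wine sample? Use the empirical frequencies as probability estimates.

merlot

merlot: (88/155) × (55/88) × (27/88) × (57/88) ≈ 0.0705187
shiraz: (67/155) × (11/67) × (19/67) × (13/67) ≈ 0.00390489
Highest score → merlot.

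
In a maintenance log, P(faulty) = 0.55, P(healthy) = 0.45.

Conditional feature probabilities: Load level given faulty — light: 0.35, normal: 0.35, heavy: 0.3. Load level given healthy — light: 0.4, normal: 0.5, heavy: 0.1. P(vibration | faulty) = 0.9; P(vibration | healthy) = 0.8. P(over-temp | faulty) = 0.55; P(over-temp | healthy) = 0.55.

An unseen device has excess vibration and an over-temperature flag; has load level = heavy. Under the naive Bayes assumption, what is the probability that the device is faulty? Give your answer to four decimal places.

0.8049

faulty: 0.55 × 0.3 × 0.9 × 0.55 = 0.081675
healthy: 0.45 × 0.1 × 0.8 × 0.55 = 0.0198
P(faulty | x) = 0.081675 / 0.101475 ≈ 0.8049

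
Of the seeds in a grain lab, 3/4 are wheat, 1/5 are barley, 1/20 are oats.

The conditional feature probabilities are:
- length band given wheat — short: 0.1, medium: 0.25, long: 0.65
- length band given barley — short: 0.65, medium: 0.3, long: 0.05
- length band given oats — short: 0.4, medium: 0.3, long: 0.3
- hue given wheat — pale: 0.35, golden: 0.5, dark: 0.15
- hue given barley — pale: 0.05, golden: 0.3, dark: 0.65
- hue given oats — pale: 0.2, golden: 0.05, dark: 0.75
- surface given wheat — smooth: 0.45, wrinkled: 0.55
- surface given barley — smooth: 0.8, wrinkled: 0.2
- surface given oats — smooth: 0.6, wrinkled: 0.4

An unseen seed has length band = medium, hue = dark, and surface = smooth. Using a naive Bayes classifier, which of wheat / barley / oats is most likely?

wheat: 0.75 × 0.25 × 0.15 × 0.45 = 0.01265625
barley: 0.2 × 0.3 × 0.65 × 0.8 = 0.0312
oats: 0.05 × 0.3 × 0.75 × 0.6 = 0.00675
Highest score → barley.

barley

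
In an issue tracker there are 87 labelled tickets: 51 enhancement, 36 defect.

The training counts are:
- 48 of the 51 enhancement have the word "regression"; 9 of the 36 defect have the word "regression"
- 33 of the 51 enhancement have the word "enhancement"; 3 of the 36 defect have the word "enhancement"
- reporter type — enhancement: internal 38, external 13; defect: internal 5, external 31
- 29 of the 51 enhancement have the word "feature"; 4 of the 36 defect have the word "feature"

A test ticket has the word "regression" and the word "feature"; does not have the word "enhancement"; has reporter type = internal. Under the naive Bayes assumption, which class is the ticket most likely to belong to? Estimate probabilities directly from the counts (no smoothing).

enhancement

enhancement: (51/87) × (48/51) × (18/51) × (38/51) × (29/51) ≈ 0.0825022
defect: (36/87) × (9/36) × (33/36) × (5/36) × (4/36) ≈ 0.00146339
Highest score → enhancement.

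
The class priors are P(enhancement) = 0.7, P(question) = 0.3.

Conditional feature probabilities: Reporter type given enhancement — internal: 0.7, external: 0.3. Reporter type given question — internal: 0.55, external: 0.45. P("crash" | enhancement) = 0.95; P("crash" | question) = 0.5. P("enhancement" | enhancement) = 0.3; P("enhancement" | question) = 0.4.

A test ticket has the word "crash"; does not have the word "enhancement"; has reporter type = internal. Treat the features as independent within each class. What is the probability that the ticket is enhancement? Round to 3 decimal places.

enhancement: 0.7 × 0.7 × 0.95 × (1−0.3) = 0.32585
question: 0.3 × 0.55 × 0.5 × (1−0.4) = 0.0495
P(enhancement | x) = 0.32585 / 0.37535 ≈ 0.868

0.868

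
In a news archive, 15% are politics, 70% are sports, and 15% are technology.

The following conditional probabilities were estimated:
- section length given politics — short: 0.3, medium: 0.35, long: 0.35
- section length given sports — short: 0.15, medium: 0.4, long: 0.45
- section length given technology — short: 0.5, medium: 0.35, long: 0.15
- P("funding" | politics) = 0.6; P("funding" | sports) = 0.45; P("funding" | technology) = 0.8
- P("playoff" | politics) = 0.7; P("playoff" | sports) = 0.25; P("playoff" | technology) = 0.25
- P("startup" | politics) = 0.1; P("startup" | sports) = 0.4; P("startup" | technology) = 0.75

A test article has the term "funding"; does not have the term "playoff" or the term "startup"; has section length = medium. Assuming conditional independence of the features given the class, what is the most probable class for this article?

politics: 0.15 × 0.35 × 0.6 × (1−0.7) × (1−0.1) = 0.008505
sports: 0.7 × 0.4 × 0.45 × (1−0.25) × (1−0.4) = 0.0567
technology: 0.15 × 0.35 × 0.8 × (1−0.25) × (1−0.75) = 0.007875
Highest score → sports.

sports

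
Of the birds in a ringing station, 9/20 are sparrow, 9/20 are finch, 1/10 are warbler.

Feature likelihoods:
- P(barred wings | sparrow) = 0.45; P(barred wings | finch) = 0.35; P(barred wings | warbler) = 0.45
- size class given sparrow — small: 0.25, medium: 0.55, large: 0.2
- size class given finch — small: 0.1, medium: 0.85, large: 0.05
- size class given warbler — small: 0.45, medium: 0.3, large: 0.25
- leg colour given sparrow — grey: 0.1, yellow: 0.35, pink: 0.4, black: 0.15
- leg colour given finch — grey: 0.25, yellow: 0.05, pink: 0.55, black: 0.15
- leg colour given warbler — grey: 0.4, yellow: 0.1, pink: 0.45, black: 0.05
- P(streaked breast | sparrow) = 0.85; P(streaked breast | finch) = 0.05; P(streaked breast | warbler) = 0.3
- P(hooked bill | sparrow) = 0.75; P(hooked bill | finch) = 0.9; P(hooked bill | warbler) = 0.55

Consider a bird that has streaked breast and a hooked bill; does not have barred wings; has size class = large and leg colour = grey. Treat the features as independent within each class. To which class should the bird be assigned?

sparrow: 0.45 × (1−0.45) × 0.2 × 0.1 × 0.85 × 0.75 = 0.003155625
finch: 0.45 × (1−0.35) × 0.05 × 0.25 × 0.05 × 0.9 = 0.00016453125
warbler: 0.1 × (1−0.45) × 0.25 × 0.4 × 0.3 × 0.55 = 0.0009075
Highest score → sparrow.

sparrow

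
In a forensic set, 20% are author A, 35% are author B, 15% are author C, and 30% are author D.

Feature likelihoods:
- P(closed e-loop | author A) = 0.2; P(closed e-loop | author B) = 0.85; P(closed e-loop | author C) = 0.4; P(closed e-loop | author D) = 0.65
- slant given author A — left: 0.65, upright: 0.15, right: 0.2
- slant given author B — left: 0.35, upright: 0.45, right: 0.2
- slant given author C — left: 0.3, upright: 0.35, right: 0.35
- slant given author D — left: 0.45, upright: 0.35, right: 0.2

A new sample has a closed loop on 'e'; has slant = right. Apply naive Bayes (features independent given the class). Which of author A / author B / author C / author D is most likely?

author B

author A: 0.2 × 0.2 × 0.2 = 0.008
author B: 0.35 × 0.85 × 0.2 = 0.0595
author C: 0.15 × 0.4 × 0.35 = 0.021
author D: 0.3 × 0.65 × 0.2 = 0.039
Highest score → author B.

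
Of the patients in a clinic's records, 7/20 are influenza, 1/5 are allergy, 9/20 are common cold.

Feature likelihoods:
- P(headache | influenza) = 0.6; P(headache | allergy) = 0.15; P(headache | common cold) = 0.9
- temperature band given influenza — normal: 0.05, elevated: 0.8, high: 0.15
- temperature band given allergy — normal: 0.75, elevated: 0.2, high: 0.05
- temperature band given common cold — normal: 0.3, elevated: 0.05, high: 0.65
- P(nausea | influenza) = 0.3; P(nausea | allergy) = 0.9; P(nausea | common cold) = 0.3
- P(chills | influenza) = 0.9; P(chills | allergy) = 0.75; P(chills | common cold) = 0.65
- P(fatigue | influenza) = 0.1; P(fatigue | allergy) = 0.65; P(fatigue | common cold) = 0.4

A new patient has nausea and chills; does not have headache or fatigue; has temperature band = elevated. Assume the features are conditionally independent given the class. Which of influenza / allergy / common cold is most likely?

influenza

influenza: 0.35 × (1−0.6) × 0.8 × 0.3 × 0.9 × (1−0.1) = 0.027216
allergy: 0.2 × (1−0.15) × 0.2 × 0.9 × 0.75 × (1−0.65) = 0.0080325
common cold: 0.45 × (1−0.9) × 0.05 × 0.3 × 0.65 × (1−0.4) = 0.00026325
Highest score → influenza.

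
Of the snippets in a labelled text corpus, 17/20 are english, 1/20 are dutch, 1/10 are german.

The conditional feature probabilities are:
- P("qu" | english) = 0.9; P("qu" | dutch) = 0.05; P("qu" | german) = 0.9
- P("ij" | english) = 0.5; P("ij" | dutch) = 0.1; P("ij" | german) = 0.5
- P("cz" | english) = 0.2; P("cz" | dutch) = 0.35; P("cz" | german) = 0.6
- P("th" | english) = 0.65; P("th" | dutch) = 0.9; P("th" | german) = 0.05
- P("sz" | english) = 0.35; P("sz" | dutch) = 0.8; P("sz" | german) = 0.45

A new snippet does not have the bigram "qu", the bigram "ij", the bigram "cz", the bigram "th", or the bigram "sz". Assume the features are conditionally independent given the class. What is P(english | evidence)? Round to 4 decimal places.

english: 0.85 × (1−0.9) × (1−0.5) × (1−0.2) × (1−0.65) × (1−0.35) = 0.007735
dutch: 0.05 × (1−0.05) × (1−0.1) × (1−0.35) × (1−0.9) × (1−0.8) = 0.00055575
german: 0.1 × (1−0.9) × (1−0.5) × (1−0.6) × (1−0.05) × (1−0.45) = 0.001045
P(english | x) = 0.007735 / 0.00933575 ≈ 0.8285

0.8285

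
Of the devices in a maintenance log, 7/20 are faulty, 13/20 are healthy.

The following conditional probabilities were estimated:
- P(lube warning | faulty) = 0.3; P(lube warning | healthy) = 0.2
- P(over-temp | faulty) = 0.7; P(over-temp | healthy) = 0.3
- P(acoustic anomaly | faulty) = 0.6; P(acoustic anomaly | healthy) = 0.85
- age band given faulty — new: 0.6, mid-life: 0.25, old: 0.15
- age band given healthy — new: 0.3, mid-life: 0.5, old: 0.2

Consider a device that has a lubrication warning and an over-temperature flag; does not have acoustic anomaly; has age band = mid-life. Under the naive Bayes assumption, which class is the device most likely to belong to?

faulty

faulty: 0.35 × 0.3 × 0.7 × (1−0.6) × 0.25 = 0.00735
healthy: 0.65 × 0.2 × 0.3 × (1−0.85) × 0.5 = 0.002925
Highest score → faulty.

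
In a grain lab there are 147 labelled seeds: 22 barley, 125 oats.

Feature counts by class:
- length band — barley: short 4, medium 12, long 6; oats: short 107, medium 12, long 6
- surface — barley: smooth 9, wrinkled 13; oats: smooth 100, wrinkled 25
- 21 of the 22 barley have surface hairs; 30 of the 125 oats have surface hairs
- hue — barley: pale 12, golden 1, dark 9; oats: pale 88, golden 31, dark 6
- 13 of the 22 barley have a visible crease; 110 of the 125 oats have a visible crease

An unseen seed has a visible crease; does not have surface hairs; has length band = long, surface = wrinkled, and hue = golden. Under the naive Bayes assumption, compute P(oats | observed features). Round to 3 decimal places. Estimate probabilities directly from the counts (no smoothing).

0.979

barley: (22/147) × (6/22) × (13/22) × (1/22) × (1/22) × (13/22) ≈ 0.0000294462
oats: (125/147) × (6/125) × (25/125) × (95/125) × (31/125) × (110/125) ≈ 0.00135398
P(oats | x) = 0.00135398 / 0.0013834262 ≈ 0.979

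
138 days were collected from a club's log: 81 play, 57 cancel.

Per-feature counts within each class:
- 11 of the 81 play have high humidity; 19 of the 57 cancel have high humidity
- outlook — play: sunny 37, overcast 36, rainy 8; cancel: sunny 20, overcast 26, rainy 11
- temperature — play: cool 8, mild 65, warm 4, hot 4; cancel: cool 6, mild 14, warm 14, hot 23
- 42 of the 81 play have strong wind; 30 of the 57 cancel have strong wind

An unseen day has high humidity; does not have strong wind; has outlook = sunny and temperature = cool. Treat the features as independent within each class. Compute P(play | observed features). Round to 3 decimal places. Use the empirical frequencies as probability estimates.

play: (81/138) × (11/81) × (37/81) × (8/81) × (39/81) ≈ 0.00173147
cancel: (57/138) × (19/57) × (20/57) × (6/57) × (27/57) ≈ 0.00240877
P(play | x) = 0.00173147 / 0.00414024 ≈ 0.418

0.418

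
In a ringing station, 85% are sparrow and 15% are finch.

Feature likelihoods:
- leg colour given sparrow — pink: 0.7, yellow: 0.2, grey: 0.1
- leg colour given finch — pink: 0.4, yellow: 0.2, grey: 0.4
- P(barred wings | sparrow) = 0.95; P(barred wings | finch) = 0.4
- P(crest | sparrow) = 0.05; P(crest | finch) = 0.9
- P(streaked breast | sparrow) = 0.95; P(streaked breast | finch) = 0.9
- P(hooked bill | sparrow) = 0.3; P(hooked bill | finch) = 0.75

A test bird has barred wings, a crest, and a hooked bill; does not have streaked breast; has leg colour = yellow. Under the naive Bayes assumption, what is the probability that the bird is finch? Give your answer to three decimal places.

0.870

sparrow: 0.85 × 0.2 × 0.95 × 0.05 × (1−0.95) × 0.3 = 0.000121125
finch: 0.15 × 0.2 × 0.4 × 0.9 × (1−0.9) × 0.75 = 0.00081
P(finch | x) = 0.00081 / 0.000931125 ≈ 0.870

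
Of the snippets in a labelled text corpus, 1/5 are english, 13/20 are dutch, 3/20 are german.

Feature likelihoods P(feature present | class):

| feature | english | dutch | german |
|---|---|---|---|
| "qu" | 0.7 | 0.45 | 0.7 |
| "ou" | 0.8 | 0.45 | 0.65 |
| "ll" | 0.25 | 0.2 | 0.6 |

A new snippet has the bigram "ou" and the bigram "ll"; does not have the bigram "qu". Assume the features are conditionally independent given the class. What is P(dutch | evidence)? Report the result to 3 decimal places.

0.521

english: 0.2 × (1−0.7) × 0.8 × 0.25 = 0.012
dutch: 0.65 × (1−0.45) × 0.45 × 0.2 = 0.032175
german: 0.15 × (1−0.7) × 0.65 × 0.6 = 0.01755
P(dutch | x) = 0.032175 / 0.061725 ≈ 0.521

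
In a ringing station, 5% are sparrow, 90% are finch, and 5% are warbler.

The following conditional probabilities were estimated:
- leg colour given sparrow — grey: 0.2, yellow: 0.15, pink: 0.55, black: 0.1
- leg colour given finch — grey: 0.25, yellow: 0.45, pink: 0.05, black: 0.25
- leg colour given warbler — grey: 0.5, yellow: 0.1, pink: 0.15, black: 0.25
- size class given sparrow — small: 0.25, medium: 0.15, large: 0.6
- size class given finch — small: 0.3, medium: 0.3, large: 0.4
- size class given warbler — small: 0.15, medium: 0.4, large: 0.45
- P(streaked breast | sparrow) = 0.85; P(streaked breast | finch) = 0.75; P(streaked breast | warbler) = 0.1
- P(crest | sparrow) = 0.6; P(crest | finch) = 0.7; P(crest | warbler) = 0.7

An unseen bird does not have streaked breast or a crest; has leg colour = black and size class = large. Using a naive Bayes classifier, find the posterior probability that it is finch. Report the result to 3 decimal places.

sparrow: 0.05 × 0.1 × 0.6 × (1−0.85) × (1−0.6) = 0.00018
finch: 0.9 × 0.25 × 0.4 × (1−0.75) × (1−0.7) = 0.00675
warbler: 0.05 × 0.25 × 0.45 × (1−0.1) × (1−0.7) = 0.00151875
P(finch | x) = 0.00675 / 0.00844875 ≈ 0.799

0.799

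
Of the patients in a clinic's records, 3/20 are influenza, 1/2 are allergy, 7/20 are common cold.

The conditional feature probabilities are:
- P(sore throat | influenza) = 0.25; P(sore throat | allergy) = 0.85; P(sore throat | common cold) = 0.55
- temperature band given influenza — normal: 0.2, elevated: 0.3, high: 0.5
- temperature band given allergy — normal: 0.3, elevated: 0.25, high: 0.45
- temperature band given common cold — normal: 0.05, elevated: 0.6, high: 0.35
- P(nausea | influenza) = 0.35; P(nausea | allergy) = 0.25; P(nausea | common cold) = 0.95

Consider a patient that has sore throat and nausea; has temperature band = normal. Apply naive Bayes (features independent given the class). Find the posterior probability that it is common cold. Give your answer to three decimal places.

influenza: 0.15 × 0.25 × 0.2 × 0.35 = 0.002625
allergy: 0.5 × 0.85 × 0.3 × 0.25 = 0.031875
common cold: 0.35 × 0.55 × 0.05 × 0.95 = 0.00914375
P(common cold | x) = 0.00914375 / 0.04364375 ≈ 0.210

0.210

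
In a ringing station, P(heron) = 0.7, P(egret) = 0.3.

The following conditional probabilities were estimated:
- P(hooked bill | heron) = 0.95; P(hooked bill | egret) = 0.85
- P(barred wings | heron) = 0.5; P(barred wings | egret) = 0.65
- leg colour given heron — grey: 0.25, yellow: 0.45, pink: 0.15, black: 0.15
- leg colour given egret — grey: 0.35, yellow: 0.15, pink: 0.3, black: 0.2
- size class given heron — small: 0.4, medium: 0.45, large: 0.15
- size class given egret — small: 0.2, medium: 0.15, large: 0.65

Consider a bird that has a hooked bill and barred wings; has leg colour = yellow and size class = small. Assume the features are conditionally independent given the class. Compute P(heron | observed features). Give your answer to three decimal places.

heron: 0.7 × 0.95 × 0.5 × 0.45 × 0.4 = 0.05985
egret: 0.3 × 0.85 × 0.65 × 0.15 × 0.2 = 0.0049725
P(heron | x) = 0.05985 / 0.0648225 ≈ 0.923

0.923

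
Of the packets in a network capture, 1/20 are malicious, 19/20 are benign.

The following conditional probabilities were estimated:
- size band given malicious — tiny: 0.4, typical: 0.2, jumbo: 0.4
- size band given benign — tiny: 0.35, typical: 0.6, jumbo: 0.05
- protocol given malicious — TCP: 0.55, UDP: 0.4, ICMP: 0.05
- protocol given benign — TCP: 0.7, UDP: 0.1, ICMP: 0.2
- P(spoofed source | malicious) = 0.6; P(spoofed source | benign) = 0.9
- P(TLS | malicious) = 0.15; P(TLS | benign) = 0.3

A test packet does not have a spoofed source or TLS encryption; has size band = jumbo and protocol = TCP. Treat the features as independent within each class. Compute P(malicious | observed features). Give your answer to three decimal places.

malicious: 0.05 × 0.4 × 0.55 × (1−0.6) × (1−0.15) = 0.00374
benign: 0.95 × 0.05 × 0.7 × (1−0.9) × (1−0.3) = 0.0023275
P(malicious | x) = 0.00374 / 0.0060675 ≈ 0.616

0.616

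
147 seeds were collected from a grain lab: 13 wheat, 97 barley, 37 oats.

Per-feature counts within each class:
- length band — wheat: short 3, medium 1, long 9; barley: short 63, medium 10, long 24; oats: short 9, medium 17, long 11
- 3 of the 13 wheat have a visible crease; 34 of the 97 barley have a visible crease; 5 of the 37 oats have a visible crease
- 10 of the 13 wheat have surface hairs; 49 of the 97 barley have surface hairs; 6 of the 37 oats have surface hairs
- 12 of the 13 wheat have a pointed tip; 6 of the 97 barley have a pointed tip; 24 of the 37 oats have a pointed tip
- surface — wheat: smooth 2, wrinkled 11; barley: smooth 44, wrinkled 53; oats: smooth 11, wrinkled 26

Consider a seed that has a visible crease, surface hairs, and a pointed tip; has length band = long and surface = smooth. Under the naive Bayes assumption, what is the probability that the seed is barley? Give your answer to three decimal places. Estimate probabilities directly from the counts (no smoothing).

wheat: (13/147) × (9/13) × (3/13) × (10/13) × (12/13) × (2/13) ≈ 0.00154342
barley: (97/147) × (24/97) × (34/97) × (49/97) × (6/97) × (44/97) ≈ 0.000811121
oats: (37/147) × (11/37) × (5/37) × (6/37) × (24/37) × (11/37) ≈ 0.000316223
P(barley | x) = 0.000811121 / 0.002670764 ≈ 0.304

0.304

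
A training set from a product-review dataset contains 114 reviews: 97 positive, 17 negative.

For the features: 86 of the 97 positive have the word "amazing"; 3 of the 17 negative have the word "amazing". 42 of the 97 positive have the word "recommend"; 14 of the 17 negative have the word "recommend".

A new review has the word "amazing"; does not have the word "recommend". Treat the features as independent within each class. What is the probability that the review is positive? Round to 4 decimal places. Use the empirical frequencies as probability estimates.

positive: (97/114) × (86/97) × (55/97) ≈ 0.427745
negative: (17/114) × (3/17) × (3/17) ≈ 0.00464396
P(positive | x) = 0.427745 / 0.43238896 ≈ 0.9893

0.9893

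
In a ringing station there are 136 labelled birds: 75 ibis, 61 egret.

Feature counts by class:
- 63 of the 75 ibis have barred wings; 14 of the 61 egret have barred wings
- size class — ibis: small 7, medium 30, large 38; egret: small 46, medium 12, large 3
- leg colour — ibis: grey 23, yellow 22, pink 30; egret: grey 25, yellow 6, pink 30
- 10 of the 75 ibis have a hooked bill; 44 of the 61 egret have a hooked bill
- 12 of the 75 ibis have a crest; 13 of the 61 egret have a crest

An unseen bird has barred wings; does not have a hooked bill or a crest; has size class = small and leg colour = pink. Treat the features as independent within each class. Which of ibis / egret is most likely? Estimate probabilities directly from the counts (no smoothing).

ibis

ibis: (75/136) × (63/75) × (7/75) × (30/75) × (65/75) × (63/75) ≈ 0.0125901
egret: (61/136) × (14/61) × (46/61) × (30/61) × (17/61) × (48/61) ≈ 0.00837219
Highest score → ibis.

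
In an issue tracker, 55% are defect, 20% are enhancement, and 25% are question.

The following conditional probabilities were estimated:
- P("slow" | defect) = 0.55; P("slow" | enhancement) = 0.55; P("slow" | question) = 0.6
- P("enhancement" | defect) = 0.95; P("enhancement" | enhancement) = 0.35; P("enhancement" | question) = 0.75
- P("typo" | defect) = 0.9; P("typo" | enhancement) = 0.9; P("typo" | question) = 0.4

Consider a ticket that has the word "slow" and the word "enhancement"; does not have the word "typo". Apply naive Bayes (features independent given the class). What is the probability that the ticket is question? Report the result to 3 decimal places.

defect: 0.55 × 0.55 × 0.95 × (1−0.9) = 0.0287375
enhancement: 0.2 × 0.55 × 0.35 × (1−0.9) = 0.00385
question: 0.25 × 0.6 × 0.75 × (1−0.4) = 0.0675
P(question | x) = 0.0675 / 0.1000875 ≈ 0.674

0.674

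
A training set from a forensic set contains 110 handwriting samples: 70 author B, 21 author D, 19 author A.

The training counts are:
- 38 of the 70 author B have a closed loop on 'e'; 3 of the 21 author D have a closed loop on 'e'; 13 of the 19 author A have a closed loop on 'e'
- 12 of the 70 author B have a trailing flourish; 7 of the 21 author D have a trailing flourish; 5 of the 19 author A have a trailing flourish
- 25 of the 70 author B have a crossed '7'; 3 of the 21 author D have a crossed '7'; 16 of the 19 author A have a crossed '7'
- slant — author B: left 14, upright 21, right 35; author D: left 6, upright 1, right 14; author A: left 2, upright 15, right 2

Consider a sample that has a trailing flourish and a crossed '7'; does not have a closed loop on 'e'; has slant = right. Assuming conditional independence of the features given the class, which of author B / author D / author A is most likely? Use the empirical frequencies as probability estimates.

author B

author B: (70/110) × (32/70) × (12/70) × (25/70) × (35/70) ≈ 0.00890538
author D: (21/110) × (18/21) × (7/21) × (3/21) × (14/21) ≈ 0.00519481
author A: (19/110) × (6/19) × (5/19) × (16/19) × (2/19) ≈ 0.00127238
Highest score → author B.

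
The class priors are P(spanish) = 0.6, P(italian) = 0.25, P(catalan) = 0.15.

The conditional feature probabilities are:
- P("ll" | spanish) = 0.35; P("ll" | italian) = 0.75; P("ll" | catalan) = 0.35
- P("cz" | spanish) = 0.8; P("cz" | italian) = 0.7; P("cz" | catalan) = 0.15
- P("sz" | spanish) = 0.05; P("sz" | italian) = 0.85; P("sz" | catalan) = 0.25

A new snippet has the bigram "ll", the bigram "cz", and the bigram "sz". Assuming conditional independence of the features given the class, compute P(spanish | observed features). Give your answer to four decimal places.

spanish: 0.6 × 0.35 × 0.8 × 0.05 = 0.0084
italian: 0.25 × 0.75 × 0.7 × 0.85 = 0.1115625
catalan: 0.15 × 0.35 × 0.15 × 0.25 = 0.00196875
P(spanish | x) = 0.0084 / 0.12193125 ≈ 0.0689

0.0689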